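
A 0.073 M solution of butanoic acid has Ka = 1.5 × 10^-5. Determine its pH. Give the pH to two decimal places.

pH = 2.98

CH3(CH2)2COOH ⇌ CH3(CH2)2COO- + H+
From the ICE table, Ka = x²/(0.073 − x) = 1.5 × 10^-5.
Neglecting x in the denominator: x = √(1.5 × 10^-5 × 0.073) = 1.05 × 10^-3 M
Check: 1.4% ionized — well under 5%, approximation valid.
pH = −log(1.05 × 10^-3) = 2.98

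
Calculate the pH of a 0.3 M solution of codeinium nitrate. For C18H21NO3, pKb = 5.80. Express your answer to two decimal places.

C18H22NO3+ is the conjugate acid of the weak base C18H21NO3.
Kb = 10^(−5.80) = 1.58 × 10^-6
Ka = Kw/Kb = 1.0×10^-14 / 1.58 × 10^-6 = 6.33 × 10^-9
Let x = [H+] at equilibrium. Ka = x²/(0.3 − x).
Neglecting x in the denominator: x = √(6.33 × 10^-9 × 0.3) = 4.36 × 10^-5 M
pH = −log(4.36 × 10^-5) = 4.36

pH = 4.36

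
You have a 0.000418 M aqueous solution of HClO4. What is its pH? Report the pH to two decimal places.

HClO4 is a strong acid and dissociates completely, so [H+] = 0.000418 M.
pH = -log(0.000418) = 3.38

pH = 3.38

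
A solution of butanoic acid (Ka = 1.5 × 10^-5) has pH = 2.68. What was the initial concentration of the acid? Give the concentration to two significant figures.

C₀ = 2.9 × 10^-1 M

[H+] = 10^(-2.68) = 2.09 × 10^-3 M = x
Ka = x²/(C₀ − x) ⇒ C₀ = x + x²/Ka
C₀ = 2.09 × 10^-3 + (2.09 × 10^-3)²/(1.5 × 10^-5) = 2.93 × 10^-1 M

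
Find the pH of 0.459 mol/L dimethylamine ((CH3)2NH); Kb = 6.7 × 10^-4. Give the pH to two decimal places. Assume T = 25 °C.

pH = 12.24

(CH3)2NH + H2O ⇌ (CH3)2NH2+ + OH-
Kb = [OH-]²/(0.459 − [OH-]) = 6.7 × 10^-4
Neglecting [OH-] in the denominator: [OH-] = √(6.7 × 10^-4 × 0.459) = 1.75 × 10^-2 M
Check: 3.8% ionized — well under 5%, approximation valid.
pOH = −log(1.75 × 10^-2) = 1.76; pH = 14.00 − 1.76 = 12.24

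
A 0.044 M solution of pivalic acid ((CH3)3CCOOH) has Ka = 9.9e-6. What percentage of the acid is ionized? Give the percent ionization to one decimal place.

1.5%

(CH3)3CCOOH ⇌ (CH3)3CCOO- + H+; let x = [H+] at equilibrium.
x ≈ √(Ka·C₀) = √(9.9 × 10^-6 × 0.044) = 6.60 × 10^-4 M
Fraction ionized = 6.60 × 10^-4 / 0.044 = 0.0150 → 1.5%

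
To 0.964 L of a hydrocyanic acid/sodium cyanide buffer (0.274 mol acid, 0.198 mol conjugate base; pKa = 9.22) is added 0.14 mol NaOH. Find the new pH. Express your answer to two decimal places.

pH = 9.62

OH- converts HCN to CN-: HCN → 0.134 mol, CN- → 0.338 mol.
pH = pKa + log([A⁻]/[HA]) = 9.22 + log(0.338/0.134) = 9.22 +0.402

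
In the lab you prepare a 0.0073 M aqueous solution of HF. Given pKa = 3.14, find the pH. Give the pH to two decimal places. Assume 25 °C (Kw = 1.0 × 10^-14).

pH = 2.71

HF ⇌ F- + H+
Ka = 10^(−3.14) = 7.24 × 10^-4
Ka = [H+]²/(0.0073 − [H+]) = 7.24 × 10^-4
Here C₀/Ka ≈ 10.1, so the small-[H+] approximation fails. Use the quadratic:
[H+] = (−Ka + √(Ka² + 4·Ka·C₀))/2 = 1.97 × 10^-3 M
pH = −log(1.97 × 10^-3) = 2.71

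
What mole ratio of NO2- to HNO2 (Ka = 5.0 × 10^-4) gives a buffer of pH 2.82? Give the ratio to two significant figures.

ratio = 0.33

pKa = -log(5.0 × 10^-4) = 3.301
pH = pKa + log(r) ⇒ log(r) = 2.82 − 3.301 = -0.481
r = [NO2-]/[HNO2] = 10^(-0.481) = 0.33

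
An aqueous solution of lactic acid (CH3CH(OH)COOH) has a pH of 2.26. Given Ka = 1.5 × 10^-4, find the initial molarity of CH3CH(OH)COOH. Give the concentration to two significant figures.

[H+] = 10^(-2.26) = 5.50 × 10^-3 M = x
Ka = x²/(C₀ − x) ⇒ C₀ = x + x²/Ka
C₀ = 5.50 × 10^-3 + (5.50 × 10^-3)²/(1.5 × 10^-4) = 2.07 × 10^-1 M

C₀ = 2.1 × 10^-1 M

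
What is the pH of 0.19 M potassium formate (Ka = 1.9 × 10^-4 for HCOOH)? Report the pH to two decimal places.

HCOO- is the conjugate base of the weak acid HCOOH.
Kb = Kw/Ka = 1.0×10^-14 / 1.9 × 10^-4 = 5.26 × 10^-11
Kb = x²/(0.19 − x) = 5.26 × 10^-11
Since Kb ≪ C₀, x ≈ √(Kb·C₀) = 3.16 × 10^-6 M.
pOH = 5.50, so pH = 14.00 − pOH = 8.50

pH = 8.50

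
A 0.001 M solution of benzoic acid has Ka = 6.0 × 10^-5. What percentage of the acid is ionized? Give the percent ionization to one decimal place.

21.7%

C6H5COOH ⇌ C6H5COO- + H+; let x = [H+] at equilibrium.
Ka = x²/(C₀ − x); solving the quadratic gives x = 2.17 × 10^-4 M.
Fraction ionized = 2.17 × 10^-4 / 0.001 = 0.2170 → 21.7%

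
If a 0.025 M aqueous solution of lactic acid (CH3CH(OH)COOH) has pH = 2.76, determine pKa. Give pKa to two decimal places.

pKa = 3.89

[H+] = 10^(-2.76) = 1.74 × 10^-3 M
At equilibrium [HA] = 0.025 − 1.74 × 10^-3 = 2.33 × 10^-2 M
Ka = [H+][A-]/[HA] = (1.74 × 10^-3)² / 2.33 × 10^-2 = 1.30 × 10^-4
pKa = -log(1.30 × 10^-4) = 3.89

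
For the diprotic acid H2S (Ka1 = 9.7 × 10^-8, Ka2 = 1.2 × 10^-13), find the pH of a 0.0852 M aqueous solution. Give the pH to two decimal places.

Ka1 ≫ Ka2, so treat the first dissociation as the only significant source of H+.
Ka1 = x²/(0.0852 − x) = 9.7 × 10^-8
x ≈ √(9.7 × 10^-8 × 0.0852) = 9.09 × 10^-5 M
pH = −log(9.09 × 10^-5) = 4.04

pH = 4.04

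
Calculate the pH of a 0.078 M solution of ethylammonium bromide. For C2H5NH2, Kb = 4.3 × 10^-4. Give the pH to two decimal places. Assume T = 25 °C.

C2H5NH3+ is the conjugate acid of the weak base C2H5NH2.
Ka = Kw/Kb = 1.0×10^-14 / 4.3 × 10^-4 = 2.33 × 10^-11
Ka = [H+]²/(0.078 − [H+]) = 2.33 × 10^-11
Neglecting [H+] in the denominator: [H+] = √(2.33 × 10^-11 × 0.078) = 1.35 × 10^-6 M
pH = −log[H+] = −log(1.35 × 10^-6) = 5.87

pH = 5.87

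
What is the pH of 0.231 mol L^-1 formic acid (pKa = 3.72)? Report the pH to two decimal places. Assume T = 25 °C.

pH = 2.18

HCOOH ⇌ HCOO- + H+
Ka = 10^(−3.72) = 1.91 × 10^-4
Ka = [H+]²/(0.231 − [H+]) = 1.91 × 10^-4
Assume [H+] ≪ 0.231: [H+] ≈ √(1.91 × 10^-4 × 0.231) = 6.64 × 10^-3 M
([H+]/C₀ = 2.9% < 5%, so the approximation holds.)
pH = −log(6.64 × 10^-3) = 2.18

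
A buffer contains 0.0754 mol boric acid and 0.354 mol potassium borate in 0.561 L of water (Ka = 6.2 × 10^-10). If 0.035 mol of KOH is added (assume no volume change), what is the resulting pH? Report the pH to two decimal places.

pH = 10.19

OH- converts B(OH)3 to B(OH)4-: B(OH)3 → 0.0404 mol, B(OH)4- → 0.389 mol.
pKa = −log(6.2 × 10^-10) = 9.208
pH = pKa + log([A⁻]/[HA]) = 9.208 + log(0.389/0.0404) = 9.208 +0.984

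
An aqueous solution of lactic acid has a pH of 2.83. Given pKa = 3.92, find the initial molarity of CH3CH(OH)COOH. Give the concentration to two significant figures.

[H+] = 10^(-2.83) = 1.48 × 10^-3 M = x
Ka = 10^(−3.92) = 1.20 × 10^-4
Ka = x²/(C₀ − x) ⇒ C₀ = x + x²/Ka
C₀ = 1.48 × 10^-3 + (1.48 × 10^-3)²/(1.20 × 10^-4) = 1.97 × 10^-2 M

C₀ = 2.0 × 10^-2 M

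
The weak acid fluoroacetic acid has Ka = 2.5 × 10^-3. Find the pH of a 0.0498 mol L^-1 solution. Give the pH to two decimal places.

FCH2COOH ⇌ FCH2COO- + H+
From the ICE table, Ka = [H+]²/(0.0498 − [H+]) = 2.5 × 10^-3.
[H+] is not negligible relative to C₀; solve [H+]² + 0.0025·[H+] − 0.000124 = 0.
[H+] = [−0.0025 + √(0.0025² + 0.000498)]/2 = 9.98 × 10^-3 M
pH = −log[H+] = −log(9.98 × 10^-3) = 2.00

pH = 2.00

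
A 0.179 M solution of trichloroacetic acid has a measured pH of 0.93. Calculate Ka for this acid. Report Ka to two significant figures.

[H+] = 10^(-0.93) = 1.17 × 10^-1 M
At equilibrium [HA] = 0.179 − 1.17 × 10^-1 = 6.20 × 10^-2 M
Ka = [H+][A-]/[HA] = (1.17 × 10^-1)² / 6.20 × 10^-2 = 2.2 × 10^-1

Ka = 2.2 × 10^-1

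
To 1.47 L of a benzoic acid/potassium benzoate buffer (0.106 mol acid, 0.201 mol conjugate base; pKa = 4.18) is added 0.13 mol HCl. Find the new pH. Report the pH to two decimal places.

pH = 3.66

Added H+ converts C6H5COO- to C6H5COOH: C6H5COOH → 0.236 mol, C6H5COO- → 0.071 mol.
Henderson–Hasselbalch with mole ratio 0.071/0.236: pH = 4.18 + (-0.522)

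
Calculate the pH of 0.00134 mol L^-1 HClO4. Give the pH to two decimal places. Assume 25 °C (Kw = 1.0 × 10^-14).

pH = 2.87

HClO4 is a strong acid and dissociates completely, so [H+] = 0.00134 M.
pH = -log(0.00134) = 2.87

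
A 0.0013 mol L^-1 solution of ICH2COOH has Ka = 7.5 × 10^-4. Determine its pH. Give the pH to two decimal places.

ICH2COOH ⇌ ICH2COO- + H+
Ka = x²/(0.0013 − x) = 7.5 × 10^-4
The 5% rule fails; solving x² + Ka·x − Ka·C₀ = 0 exactly:
x = (−Ka + √(Ka² + 4·Ka·C₀))/2 = 6.81 × 10^-4 M
pH = −log(6.81 × 10^-4) = 3.17

pH = 3.17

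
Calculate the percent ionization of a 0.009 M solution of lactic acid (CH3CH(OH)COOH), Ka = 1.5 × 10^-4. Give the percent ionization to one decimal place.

12.1%

CH3CH(OH)COOH ⇌ CH3CH(OH)COO- + H+; let x = [H+] at equilibrium.
Solve x² + 0.00015x − 1.35e-06 = 0 → x = 1.09 × 10^-3 M
% ionization = x/C₀ × 100% = 1.09 × 10^-3/0.009 × 100% = 12.1%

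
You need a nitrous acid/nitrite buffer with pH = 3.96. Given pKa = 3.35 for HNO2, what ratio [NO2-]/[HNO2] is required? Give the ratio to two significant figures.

ratio = 4.1

pH = pKa + log(r) ⇒ log(r) = 3.96 − 3.35 = +0.61
r = [NO2-]/[HNO2] = 10^(+0.61) = 4.07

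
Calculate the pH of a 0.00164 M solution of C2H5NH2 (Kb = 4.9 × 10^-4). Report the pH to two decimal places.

C2H5NH2 + H2O ⇌ C2H5NH3+ + OH-
From the ICE table, Kb = [OH-]²/(0.00164 − [OH-]) = 4.9 × 10^-4.
Here C₀/Kb ≈ 3.35, so the small-[OH-] approximation fails. Use the quadratic:
[OH-] = [−0.00049 + √(0.00049² + 3.21e-06)]/2 = 6.84 × 10^-4 M
pOH = −log(6.84 × 10^-4) = 3.16; pH = 14.00 − 3.16 = 10.84

pH = 10.84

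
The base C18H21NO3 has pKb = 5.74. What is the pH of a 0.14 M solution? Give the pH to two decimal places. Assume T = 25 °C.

pH = 10.70

C18H21NO3 + H2O ⇌ C18H22NO3+ + OH-
Kb = 10^(−5.74) = 1.82 × 10^-6
Kb = x²/(0.14 − x) = 1.82 × 10^-6
Neglecting x in the denominator: x = √(1.82 × 10^-6 × 0.14) = 5.05 × 10^-4 M
pOH = −log(5.05 × 10^-4) = 3.30; pH = 14.00 − 3.30 = 10.70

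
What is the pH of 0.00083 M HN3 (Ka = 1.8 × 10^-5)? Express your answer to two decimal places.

HN3 ⇌ N3- + H+
Ka = [H+]²/(0.00083 − [H+]) = 1.8 × 10^-5
Here C₀/Ka ≈ 46.1, so the small-[H+] approximation fails. Use the quadratic:
[H+] = [−1.8e-05 + √(1.8e-05² + 5.98e-08)]/2 = 1.14 × 10^-4 M
pH = −log(1.14 × 10^-4) = 3.94

pH = 3.94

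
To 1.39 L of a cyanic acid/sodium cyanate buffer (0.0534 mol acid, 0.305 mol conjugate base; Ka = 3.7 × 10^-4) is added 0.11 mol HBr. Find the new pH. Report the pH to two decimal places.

After neutralization: n(HOCN) = 0.163 mol, n(OCN-) = 0.195 mol.
pKa = −log(3.7 × 10^-4) = 3.432
pH = pKa + log([A⁻]/[HA]) = 3.432 + log(0.195/0.163) = 3.432 +0.078

pH = 3.51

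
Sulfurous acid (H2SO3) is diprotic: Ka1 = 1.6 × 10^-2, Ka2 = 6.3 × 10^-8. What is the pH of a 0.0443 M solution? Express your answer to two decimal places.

pH = 1.70

Ka1 ≫ Ka2, so treat the first dissociation as the only significant source of H+.
Ka1 = x²/(0.0443 − x) = 1.6 × 10^-2
Solving the quadratic: x = (−Ka1 + √(Ka1² + 4·Ka1·C₀))/2 = 1.98 × 10^-2 M
pH = −log(1.98 × 10^-2) = 1.70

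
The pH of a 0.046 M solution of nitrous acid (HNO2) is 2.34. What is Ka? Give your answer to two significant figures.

[H+] = 10^(-2.34) = 4.57 × 10^-3 M
At equilibrium [HA] = 0.046 − 4.57 × 10^-3 = 4.14 × 10^-2 M
Ka = [H+][A-]/[HA] = (4.57 × 10^-3)² / 4.14 × 10^-2 = 5.0 × 10^-4

Ka = 5.0 × 10^-4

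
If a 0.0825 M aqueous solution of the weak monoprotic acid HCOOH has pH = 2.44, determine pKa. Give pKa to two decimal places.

pKa = 3.78

[H+] = 10^(-2.44) = 3.63 × 10^-3 M
At equilibrium [HA] = 0.0825 − 3.63 × 10^-3 = 7.89 × 10^-2 M
Ka = [H+][A-]/[HA] = (3.63 × 10^-3)² / 7.89 × 10^-2 = 1.67 × 10^-4
pKa = -log(1.67 × 10^-4) = 3.78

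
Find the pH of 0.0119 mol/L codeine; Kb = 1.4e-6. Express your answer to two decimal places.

pH = 10.11

C18H21NO3 + H2O ⇌ C18H22NO3+ + OH-
From the ICE table, Kb = [OH-]²/(0.0119 − [OH-]) = 1.4 × 10^-6.
Since Kb ≪ C₀, [OH-] ≈ √(Kb·C₀) = 1.29 × 10^-4 M.
Check: 1.1% ionized — well under 5%, approximation valid.
pOH = 3.89, so pH = 14.00 − pOH = 10.11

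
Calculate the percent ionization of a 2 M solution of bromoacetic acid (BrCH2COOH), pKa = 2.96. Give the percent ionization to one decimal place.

2.3%

BrCH2COOH ⇌ BrCH2COO- + H+; let x = [H+] at equilibrium.
Ka = 10^(−2.96) = 1.10 × 10^-3
x ≈ √(Ka·C₀) = √(1.10 × 10^-3 × 2) = 4.69 × 10^-2 M
% ionization = x/C₀ × 100% = 4.69 × 10^-2/2 × 100% = 2.3%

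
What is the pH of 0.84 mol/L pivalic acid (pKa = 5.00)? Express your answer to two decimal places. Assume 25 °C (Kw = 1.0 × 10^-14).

pH = 2.54

(CH3)3CCOOH ⇌ (CH3)3CCOO- + H+
Ka = 10^(−5.00) = 1.00 × 10^-5
From the ICE table, Ka = [H+]²/(0.84 − [H+]) = 1.00 × 10^-5.
Since Ka ≪ C₀, [H+] ≈ √(Ka·C₀) = 2.90 × 10^-3 M.
pH = −log[H+] = −log(2.90 × 10^-3) = 2.54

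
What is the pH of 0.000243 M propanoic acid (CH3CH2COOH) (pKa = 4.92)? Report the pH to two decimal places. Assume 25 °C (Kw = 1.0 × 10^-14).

CH3CH2COOH ⇌ CH3CH2COO- + H+
Ka = 10^(−4.92) = 1.20 × 10^-5
Let x = [H+] at equilibrium. Ka = x²/(0.000243 − x).
x is not negligible relative to C₀; solve x² + 1.2e-05·x − 2.92e-09 = 0.
x = [−1.2e-05 + √(1.2e-05² + 1.17e-08)]/2 = 4.83 × 10^-5 M
pH = −log(4.83 × 10^-5) = 4.32

pH = 4.32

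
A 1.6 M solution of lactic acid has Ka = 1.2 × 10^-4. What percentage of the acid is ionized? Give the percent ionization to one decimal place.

0.9%

CH3CH(OH)COOH ⇌ CH3CH(OH)COO- + H+; let x = [H+] at equilibrium.
x ≈ √(Ka·C₀) = √(1.2 × 10^-4 × 1.6) = 1.39 × 10^-2 M
Fraction ionized = 1.39 × 10^-2 / 1.6 = 0.0087 → 0.9%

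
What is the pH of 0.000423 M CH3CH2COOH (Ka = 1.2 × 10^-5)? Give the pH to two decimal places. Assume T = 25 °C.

CH3CH2COOH ⇌ CH3CH2COO- + H+
From the ICE table, Ka = x²/(0.000423 − x) = 1.2 × 10^-5.
The 5% rule fails; solving x² + Ka·x − Ka·C₀ = 0 exactly:
x = (−Ka + √(Ka² + 4·Ka·C₀))/2 = 6.55 × 10^-5 M
pH = −log[H+] = −log(6.55 × 10^-5) = 4.18

pH = 4.18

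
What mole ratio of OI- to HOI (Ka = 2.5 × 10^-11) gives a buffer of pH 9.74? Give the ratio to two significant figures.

pKa = -log(2.5 × 10^-11) = 10.602
pH = pKa + log(r) ⇒ log(r) = 9.74 − 10.602 = -0.862
r = [OI-]/[HOI] = 10^(-0.862) = 0.137

ratio = 0.14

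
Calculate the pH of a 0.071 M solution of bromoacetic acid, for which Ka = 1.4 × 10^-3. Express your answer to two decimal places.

pH = 2.03

BrCH2COOH ⇌ BrCH2COO- + H+
Ka = x²/(0.071 − x) = 1.4 × 10^-3
Here C₀/Ka ≈ 50.7, so the small-x approximation fails. Use the quadratic:
x = [−0.0014 + √(0.0014² + 0.000398)]/2 = 9.29 × 10^-3 M
pH = −log(9.29 × 10^-3) = 2.03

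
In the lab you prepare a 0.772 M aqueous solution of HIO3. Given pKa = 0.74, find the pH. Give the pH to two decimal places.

pH = 0.53

HIO3 ⇌ IO3- + H+
Ka = 10^(−0.74) = 1.82 × 10^-1
Ka = [H+]²/(0.772 − [H+]) = 1.82 × 10^-1
Here C₀/Ka ≈ 4.24, so the small-[H+] approximation fails. Use the quadratic:
[H+] = (−Ka + √(Ka² + 4·Ka·C₀))/2 = 2.95 × 10^-1 M
pH = −log[H+] = −log(2.95 × 10^-1) = 0.53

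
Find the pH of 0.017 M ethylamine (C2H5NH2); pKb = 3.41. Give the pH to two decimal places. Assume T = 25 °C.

pH = 11.38

C2H5NH2 + H2O ⇌ C2H5NH3+ + OH-
Kb = 10^(−3.41) = 3.89 × 10^-4
Kb = [OH-]²/(0.017 − [OH-]) = 3.89 × 10^-4
Here C₀/Kb ≈ 43.7, so the small-[OH-] approximation fails. Use the quadratic:
[OH-] = [−0.000389 + √(0.000389² + 2.65e-05)]/2 = 2.38 × 10^-3 M
pOH = −log(2.38 × 10^-3) = 2.62; pH = 14.00 − 2.62 = 11.38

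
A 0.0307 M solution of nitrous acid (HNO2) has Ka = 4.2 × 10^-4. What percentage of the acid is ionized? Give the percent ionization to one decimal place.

HNO2 ⇌ NO2- + H+; let x = [H+] at equilibrium.
Ka = x²/(C₀ − x); solving the quadratic gives x = 3.39 × 10^-3 M.
% ionization = x/C₀ × 100% = 3.39 × 10^-3/0.0307 × 100% = 11.0%

11.0%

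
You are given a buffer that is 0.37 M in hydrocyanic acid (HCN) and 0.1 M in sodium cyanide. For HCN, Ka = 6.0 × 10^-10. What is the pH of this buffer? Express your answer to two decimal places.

pKa = −log(6.0 × 10^-10) = 9.222
Henderson–Hasselbalch: pH = pKa + log([CN-]/[HCN]) = 9.222 + log(0.1/0.37)
pH = 9.222 + (-0.568) = 8.65

pH = 8.65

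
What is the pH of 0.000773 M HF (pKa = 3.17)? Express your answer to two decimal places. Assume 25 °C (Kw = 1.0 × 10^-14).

HF ⇌ F- + H+
Ka = 10^(−3.17) = 6.76 × 10^-4
From the ICE table, Ka = [H+]²/(0.000773 − [H+]) = 6.76 × 10^-4.
Here C₀/Ka ≈ 1.14, so the small-[H+] approximation fails. Use the quadratic:
[H+] = [−0.000676 + √(0.000676² + 2.09e-06)]/2 = 4.60 × 10^-4 M
pH = −log[H+] = −log(4.60 × 10^-4) = 3.34

pH = 3.34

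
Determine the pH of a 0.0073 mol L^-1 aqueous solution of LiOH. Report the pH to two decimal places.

pH = 11.86

LiOH is a strong base; [OH-] = 0.0073 M.
pOH = -log(0.0073) = 2.14
pH = 14.00 - 2.14 = 11.86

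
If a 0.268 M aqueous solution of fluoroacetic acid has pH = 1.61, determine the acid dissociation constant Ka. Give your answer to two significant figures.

[H+] = 10^(-1.61) = 2.45 × 10^-2 M
At equilibrium [HA] = 0.268 − 2.45 × 10^-2 = 2.44 × 10^-1 M
Ka = [H+][A-]/[HA] = (2.45 × 10^-2)² / 2.44 × 10^-1 = 2.5 × 10^-3

Ka = 2.5 × 10^-3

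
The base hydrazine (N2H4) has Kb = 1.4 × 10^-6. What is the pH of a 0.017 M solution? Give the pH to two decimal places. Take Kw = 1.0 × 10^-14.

pH = 10.19

N2H4 + H2O ⇌ N2H5+ + OH-
Let x = [OH-] at equilibrium. Kb = x²/(0.017 − x).
Since Kb ≪ C₀, x ≈ √(Kb·C₀) = 1.54 × 10^-4 M.
pOH = 3.81, so pH = 14.00 − pOH = 10.19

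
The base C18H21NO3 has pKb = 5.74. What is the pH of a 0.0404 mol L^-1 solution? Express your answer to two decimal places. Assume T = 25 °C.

pH = 10.43

C18H21NO3 + H2O ⇌ C18H22NO3+ + OH-
Kb = 10^(−5.74) = 1.82 × 10^-6
From the ICE table, Kb = [OH-]²/(0.0404 − [OH-]) = 1.82 × 10^-6.
Neglecting [OH-] in the denominator: [OH-] = √(1.82 × 10^-6 × 0.0404) = 2.71 × 10^-4 M
pOH = 3.57, so pH = 14.00 − pOH = 10.43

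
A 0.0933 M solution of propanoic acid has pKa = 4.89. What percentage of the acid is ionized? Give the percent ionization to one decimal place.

CH3CH2COOH ⇌ CH3CH2COO- + H+; let x = [H+] at equilibrium.
Ka = 10^(−4.89) = 1.29 × 10^-5
x ≈ √(Ka·C₀) = √(1.29 × 10^-5 × 0.0933) = 1.10 × 10^-3 M
% ionization = x/C₀ × 100% = 1.10 × 10^-3/0.0933 × 100% = 1.2%

1.2%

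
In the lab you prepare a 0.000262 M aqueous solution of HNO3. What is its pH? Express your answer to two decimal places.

pH = 3.58

HNO3 is a strong acid and dissociates completely, so [H+] = 0.000262 M.
pH = -log(0.000262) = 3.58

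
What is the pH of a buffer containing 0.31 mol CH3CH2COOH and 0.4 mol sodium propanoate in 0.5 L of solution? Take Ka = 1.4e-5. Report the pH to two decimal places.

pKa = −log(1.4 × 10^-5) = 4.854
Henderson–Hasselbalch: pH = pKa + log([CH3CH2COO-]/[CH3CH2COOH]) = 4.854 + log(0.4/0.31)
pH = 4.854 + (+0.111) = 4.96

pH = 4.96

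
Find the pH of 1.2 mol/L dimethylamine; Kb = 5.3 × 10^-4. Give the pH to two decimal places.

(CH3)2NH + H2O ⇌ (CH3)2NH2+ + OH-
From the ICE table, Kb = [OH-]²/(1.2 − [OH-]) = 5.3 × 10^-4.
Since Kb ≪ C₀, [OH-] ≈ √(Kb·C₀) = 2.52 × 10^-2 M.
Check: 2.1% ionized — well under 5%, approximation valid.
pOH = 1.60, so pH = 14.00 − pOH = 12.40

pH = 12.40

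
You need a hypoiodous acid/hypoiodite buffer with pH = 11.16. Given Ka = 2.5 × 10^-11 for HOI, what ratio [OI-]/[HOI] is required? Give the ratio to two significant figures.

pKa = -log(2.5 × 10^-11) = 10.602
pH = pKa + log(r) ⇒ log(r) = 11.16 − 10.602 = +0.558
r = [OI-]/[HOI] = 10^(+0.558) = 3.61

ratio = 3.6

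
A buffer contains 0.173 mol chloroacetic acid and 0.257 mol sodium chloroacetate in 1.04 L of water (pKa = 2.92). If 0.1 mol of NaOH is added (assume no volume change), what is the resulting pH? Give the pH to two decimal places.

OH- converts ClCH2COOH to ClCH2COO-: ClCH2COOH → 0.073 mol, ClCH2COO- → 0.357 mol.
pH = pKa + log(n_ClCH2COO-/n_ClCH2COOH) = 2.92 + log(0.357/0.073) = 2.92 + (+0.689)

pH = 3.61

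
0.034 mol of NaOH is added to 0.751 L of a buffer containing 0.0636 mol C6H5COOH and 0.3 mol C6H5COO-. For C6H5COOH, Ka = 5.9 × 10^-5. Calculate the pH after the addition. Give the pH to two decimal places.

pH = 5.28

After neutralization: n(C6H5COOH) = 0.0296 mol, n(C6H5COO-) = 0.334 mol.
pKa = −log(5.9 × 10^-5) = 4.229
Henderson–Hasselbalch with mole ratio 0.334/0.0296: pH = 4.229 + (+1.052)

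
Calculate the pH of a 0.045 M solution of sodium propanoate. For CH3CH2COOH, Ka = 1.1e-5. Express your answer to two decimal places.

pH = 8.81

CH3CH2COO- is the conjugate base of the weak acid CH3CH2COOH.
Kb = Kw/Ka = 1.0×10^-14 / 1.1 × 10^-5 = 9.09 × 10^-10
Kb = x²/(0.045 − x) = 9.09 × 10^-10
Since Kb ≪ C₀, x ≈ √(Kb·C₀) = 6.40 × 10^-6 M.
Check: 0.014% ionized — well under 5%, approximation valid.
pOH = 5.19, so pH = 14.00 − pOH = 8.81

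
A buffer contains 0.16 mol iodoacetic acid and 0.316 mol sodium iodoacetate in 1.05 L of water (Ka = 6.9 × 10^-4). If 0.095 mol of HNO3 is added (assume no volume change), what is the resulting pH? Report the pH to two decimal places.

pH = 3.10

After neutralization: n(ICH2COOH) = 0.255 mol, n(ICH2COO-) = 0.221 mol.
pKa = −log(6.9 × 10^-4) = 3.161
Henderson–Hasselbalch with mole ratio 0.221/0.255: pH = 3.161 + (-0.062)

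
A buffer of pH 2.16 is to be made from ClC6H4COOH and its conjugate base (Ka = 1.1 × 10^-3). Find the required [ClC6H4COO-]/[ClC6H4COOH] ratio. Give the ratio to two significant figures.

pKa = -log(1.1 × 10^-3) = 2.959
pH = pKa + log(r) ⇒ log(r) = 2.16 − 2.959 = -0.799
r = [ClC6H4COO-]/[ClC6H4COOH] = 10^(-0.799) = 0.159

ratio = 0.16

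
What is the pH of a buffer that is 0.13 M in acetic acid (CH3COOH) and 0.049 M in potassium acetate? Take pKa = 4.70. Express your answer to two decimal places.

pH = 4.28

Henderson–Hasselbalch: pH = pKa + log([CH3COO-]/[CH3COOH]) = 4.70 + log(0.049/0.13)
pH = 4.70 + (-0.424) = 4.28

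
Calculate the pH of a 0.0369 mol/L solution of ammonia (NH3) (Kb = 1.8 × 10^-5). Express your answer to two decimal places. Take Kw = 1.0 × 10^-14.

NH3 + H2O ⇌ NH4+ + OH-
From the ICE table, Kb = [OH-]²/(0.0369 − [OH-]) = 1.8 × 10^-5.
Assume [OH-] ≪ 0.0369: [OH-] ≈ √(1.8 × 10^-5 × 0.0369) = 8.15 × 10^-4 M
Check: 2.2% ionized — well under 5%, approximation valid.
pOH = −log(8.15 × 10^-4) = 3.09; pH = 14.00 − 3.09 = 10.91

pH = 10.91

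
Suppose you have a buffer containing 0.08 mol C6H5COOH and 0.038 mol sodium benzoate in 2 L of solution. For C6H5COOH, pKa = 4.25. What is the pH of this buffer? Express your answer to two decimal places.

pH = pKa + log([A⁻]/[HA]) = 4.25 + log(0.038/0.08)
pH = 4.25 + (-0.323) = 3.93

pH = 3.93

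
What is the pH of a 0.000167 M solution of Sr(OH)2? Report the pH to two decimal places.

Sr(OH)2 is a strong base (each formula unit releases 2 OH-); [OH-] = 0.000334 M.
pOH = -log(0.000334) = 3.48
pH = 14.00 - 3.48 = 10.52

pH = 10.52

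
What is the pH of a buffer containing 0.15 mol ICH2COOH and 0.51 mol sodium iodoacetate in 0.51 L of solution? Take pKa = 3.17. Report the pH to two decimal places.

pH = pKa + log([A⁻]/[HA]) = 3.17 + log(0.51/0.15)
pH = 3.17 + (+0.531) = 3.70

pH = 3.70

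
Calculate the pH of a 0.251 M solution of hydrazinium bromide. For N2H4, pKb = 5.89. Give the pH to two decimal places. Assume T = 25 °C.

pH = 4.36

N2H5+ is the conjugate acid of the weak base N2H4.
Kb = 10^(−5.89) = 1.29 × 10^-6
Ka = Kw/Kb = 1.0×10^-14 / 1.29 × 10^-6 = 7.75 × 10^-9
From the ICE table, Ka = x²/(0.251 − x) = 7.75 × 10^-9.
Assume x ≪ 0.251: x ≈ √(7.75 × 10^-9 × 0.251) = 4.41 × 10^-5 M
(x/C₀ = 0.018% < 5%, so the approximation holds.)
pH = −log(4.41 × 10^-5) = 4.36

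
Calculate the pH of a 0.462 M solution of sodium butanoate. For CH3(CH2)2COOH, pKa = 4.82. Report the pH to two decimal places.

CH3(CH2)2COO- is the conjugate base of the weak acid CH3(CH2)2COOH.
Ka = 10^(−4.82) = 1.51 × 10^-5
Kb = Kw/Ka = 1.0×10^-14 / 1.51 × 10^-5 = 6.62 × 10^-10
From the ICE table, Kb = x²/(0.462 − x) = 6.62 × 10^-10.
Assume x ≪ 0.462: x ≈ √(6.62 × 10^-10 × 0.462) = 1.75 × 10^-5 M
Check: 0.0038% ionized — well under 5%, approximation valid.
pOH = 4.76, so pH = 14.00 − pOH = 9.24

pH = 9.24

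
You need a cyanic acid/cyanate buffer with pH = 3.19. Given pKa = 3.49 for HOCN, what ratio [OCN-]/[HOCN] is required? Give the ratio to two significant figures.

ratio = 0.50

pH = pKa + log(r) ⇒ log(r) = 3.19 − 3.49 = -0.30
r = [OCN-]/[HOCN] = 10^(-0.30) = 0.501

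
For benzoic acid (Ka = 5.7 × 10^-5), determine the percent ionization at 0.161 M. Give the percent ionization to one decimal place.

1.9%

C6H5COOH ⇌ C6H5COO- + H+; let x = [H+] at equilibrium.
x ≈ √(Ka·C₀) = √(5.7 × 10^-5 × 0.161) = 3.03 × 10^-3 M
% ionization = x/C₀ × 100% = 3.03 × 10^-3/0.161 × 100% = 1.9%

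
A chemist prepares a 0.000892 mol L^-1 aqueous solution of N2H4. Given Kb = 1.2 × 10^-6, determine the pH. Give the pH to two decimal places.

pH = 9.51

N2H4 + H2O ⇌ N2H5+ + OH-
From the ICE table, Kb = [OH-]²/(0.000892 − [OH-]) = 1.2 × 10^-6.
Assume [OH-] ≪ 0.000892: [OH-] ≈ √(1.2 × 10^-6 × 0.000892) = 3.27 × 10^-5 M
Check: 3.7% ionized — well under 5%, approximation valid.
pOH = 4.49, so pH = 14.00 − pOH = 9.51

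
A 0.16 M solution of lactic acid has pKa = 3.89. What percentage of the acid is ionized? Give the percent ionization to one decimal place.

CH3CH(OH)COOH ⇌ CH3CH(OH)COO- + H+; let x = [H+] at equilibrium.
Ka = 10^(−3.89) = 1.29 × 10^-4
x ≈ √(Ka·C₀) = √(1.29 × 10^-4 × 0.16) = 4.54 × 10^-3 M
Fraction ionized = 4.54 × 10^-3 / 0.16 = 0.0284 → 2.8%

2.8%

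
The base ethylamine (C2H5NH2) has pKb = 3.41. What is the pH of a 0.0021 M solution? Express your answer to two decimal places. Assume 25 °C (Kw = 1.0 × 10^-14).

C2H5NH2 + H2O ⇌ C2H5NH3+ + OH-
Kb = 10^(−3.41) = 3.89 × 10^-4
From the ICE table, Kb = x²/(0.0021 − x) = 3.89 × 10^-4.
Here C₀/Kb ≈ 5.4, so the small-x approximation fails. Use the quadratic:
x = (−Kb + √(Kb² + 4·Kb·C₀))/2 = 7.30 × 10^-4 M
pOH = 3.14, so pH = 14.00 − pOH = 10.86

pH = 10.86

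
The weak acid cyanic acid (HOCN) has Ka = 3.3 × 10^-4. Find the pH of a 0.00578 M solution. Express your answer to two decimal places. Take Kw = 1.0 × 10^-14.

HOCN ⇌ OCN- + H+
From the ICE table, Ka = [H+]²/(0.00578 − [H+]) = 3.3 × 10^-4.
The 5% rule fails; solving [H+]² + Ka·[H+] − Ka·C₀ = 0 exactly:
[H+] = [−0.00033 + √(0.00033² + 7.63e-06)]/2 = 1.23 × 10^-3 M
pH = −log(1.23 × 10^-3) = 2.91

pH = 2.91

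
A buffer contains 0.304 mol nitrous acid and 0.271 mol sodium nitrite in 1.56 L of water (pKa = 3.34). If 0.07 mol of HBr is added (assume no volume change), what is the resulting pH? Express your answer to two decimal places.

pH = 3.07

After neutralization: n(HNO2) = 0.374 mol, n(NO2-) = 0.201 mol.
pH = pKa + log([A⁻]/[HA]) = 3.34 + log(0.201/0.374) = 3.34 -0.270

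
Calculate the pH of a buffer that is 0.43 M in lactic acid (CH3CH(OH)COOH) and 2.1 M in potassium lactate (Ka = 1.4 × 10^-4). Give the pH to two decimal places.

pKa = −log(1.4 × 10^-4) = 3.854
pH = pKa + log([A⁻]/[HA]) = 3.854 + log(2.1/0.43)
pH = 3.854 + (+0.689) = 4.54

pH = 4.54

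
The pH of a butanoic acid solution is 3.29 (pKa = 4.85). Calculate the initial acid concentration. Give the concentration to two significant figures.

[H+] = 10^(-3.29) = 5.13 × 10^-4 M = x
Ka = 10^(−4.85) = 1.41 × 10^-5
Ka = x²/(C₀ − x) ⇒ C₀ = x + x²/Ka
C₀ = 5.13 × 10^-4 + (5.13 × 10^-4)²/(1.41 × 10^-5) = 1.92 × 10^-2 M

C₀ = 1.9 × 10^-2 M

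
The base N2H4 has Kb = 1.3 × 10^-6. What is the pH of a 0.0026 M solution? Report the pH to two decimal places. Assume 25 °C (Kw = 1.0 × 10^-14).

pH = 9.76

N2H4 + H2O ⇌ N2H5+ + OH-
Kb = x²/(0.0026 − x) = 1.3 × 10^-6
Since Kb ≪ C₀, x ≈ √(Kb·C₀) = 5.81 × 10^-5 M.
Check: 2.2% ionized — well under 5%, approximation valid.
pOH = 4.24, so pH = 14.00 − pOH = 9.76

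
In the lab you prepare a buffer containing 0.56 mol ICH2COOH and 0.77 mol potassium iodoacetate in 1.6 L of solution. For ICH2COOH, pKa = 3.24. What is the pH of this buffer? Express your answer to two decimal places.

pH = 3.38

Using pH = pKa + log([base]/[acid]) with [base]/[acid] = 0.77/0.56:
pH = 3.24 + (+0.138) = 3.38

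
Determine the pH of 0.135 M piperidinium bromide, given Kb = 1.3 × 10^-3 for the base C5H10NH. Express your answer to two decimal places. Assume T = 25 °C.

C5H10NH2+ is the conjugate acid of the weak base C5H10NH.
Ka = Kw/Kb = 1.0×10^-14 / 1.3 × 10^-3 = 7.69 × 10^-12
Let x = [H+] at equilibrium. Ka = x²/(0.135 − x).
Assume x ≪ 0.135: x ≈ √(7.69 × 10^-12 × 0.135) = 1.02 × 10^-6 M
pH = −log(1.02 × 10^-6) = 5.99

pH = 5.99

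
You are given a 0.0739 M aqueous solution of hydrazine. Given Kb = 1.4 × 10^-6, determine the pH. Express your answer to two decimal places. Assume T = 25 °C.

N2H4 + H2O ⇌ N2H5+ + OH-
Kb = x²/(0.0739 − x) = 1.4 × 10^-6
Since Kb ≪ C₀, x ≈ √(Kb·C₀) = 3.22 × 10^-4 M.
(x/C₀ = 0.44% < 5%, so the approximation holds.)
pOH = −log(3.22 × 10^-4) = 3.49; pH = 14.00 − 3.49 = 10.51

pH = 10.51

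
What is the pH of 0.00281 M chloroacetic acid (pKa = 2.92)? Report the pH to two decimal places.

ClCH2COOH ⇌ ClCH2COO- + H+
Ka = 10^(−2.92) = 1.20 × 10^-3
Ka = [H+]²/(0.00281 − [H+]) = 1.20 × 10^-3
[H+] is not negligible relative to C₀; solve [H+]² + 0.0012·[H+] − 3.37e-06 = 0.
[H+] = (−Ka + √(Ka² + 4·Ka·C₀))/2 = 1.33 × 10^-3 M
pH = −log[H+] = −log(1.33 × 10^-3) = 2.88

pH = 2.88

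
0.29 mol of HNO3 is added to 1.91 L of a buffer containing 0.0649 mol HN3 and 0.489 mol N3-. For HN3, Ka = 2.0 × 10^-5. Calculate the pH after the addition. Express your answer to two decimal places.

pH = 4.45

Added H+ converts N3- to HN3: HN3 → 0.355 mol, N3- → 0.199 mol.
pKa = −log(2.0 × 10^-5) = 4.699
pH = pKa + log([A⁻]/[HA]) = 4.699 + log(0.199/0.355) = 4.699 -0.251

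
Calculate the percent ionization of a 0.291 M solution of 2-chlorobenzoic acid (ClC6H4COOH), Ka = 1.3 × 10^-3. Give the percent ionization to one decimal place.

6.5%

ClC6H4COOH ⇌ ClC6H4COO- + H+; let x = [H+] at equilibrium.
Solve x² + 0.0013x − 0.000378 = 0 → x = 1.88 × 10^-2 M
% ionization = x/C₀ × 100% = 1.88 × 10^-2/0.291 × 100% = 6.5%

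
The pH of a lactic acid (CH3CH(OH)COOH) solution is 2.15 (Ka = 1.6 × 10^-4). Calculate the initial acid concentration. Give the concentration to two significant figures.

[H+] = 10^(-2.15) = 7.08 × 10^-3 M = x
Ka = x²/(C₀ − x) ⇒ C₀ = x + x²/Ka
C₀ = 7.08 × 10^-3 + (7.08 × 10^-3)²/(1.6 × 10^-4) = 3.20 × 10^-1 M

C₀ = 3.2 × 10^-1 M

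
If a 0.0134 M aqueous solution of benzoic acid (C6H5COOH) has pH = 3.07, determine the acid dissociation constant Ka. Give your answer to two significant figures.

Ka = 5.8 × 10^-5

[H+] = 10^(-3.07) = 8.51 × 10^-4 M
At equilibrium [HA] = 0.0134 − 8.51 × 10^-4 = 1.25 × 10^-2 M
Ka = [H+][A-]/[HA] = (8.51 × 10^-4)² / 1.25 × 10^-2 = 5.8 × 10^-5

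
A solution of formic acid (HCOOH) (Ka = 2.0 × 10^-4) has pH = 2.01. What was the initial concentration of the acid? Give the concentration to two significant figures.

C₀ = 4.9 × 10^-1 M

[H+] = 10^(-2.01) = 9.77 × 10^-3 M = x
Ka = x²/(C₀ − x) ⇒ C₀ = x + x²/Ka
C₀ = 9.77 × 10^-3 + (9.77 × 10^-3)²/(2.0 × 10^-4) = 4.87 × 10^-1 M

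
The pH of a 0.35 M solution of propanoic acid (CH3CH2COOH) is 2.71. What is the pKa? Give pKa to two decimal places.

[H+] = 10^(-2.71) = 1.95 × 10^-3 M
At equilibrium [HA] = 0.35 − 1.95 × 10^-3 = 3.48 × 10^-1 M
Ka = [H+][A-]/[HA] = (1.95 × 10^-3)² / 3.48 × 10^-1 = 1.09 × 10^-5
pKa = -log(1.09 × 10^-5) = 4.96

pKa = 4.96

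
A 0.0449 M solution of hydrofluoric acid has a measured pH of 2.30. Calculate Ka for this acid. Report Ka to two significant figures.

Ka = 6.3 × 10^-4

[H+] = 10^(-2.30) = 5.01 × 10^-3 M
At equilibrium [HA] = 0.0449 − 5.01 × 10^-3 = 3.99 × 10^-2 M
Ka = [H+][A-]/[HA] = (5.01 × 10^-3)² / 3.99 × 10^-2 = 6.3 × 10^-4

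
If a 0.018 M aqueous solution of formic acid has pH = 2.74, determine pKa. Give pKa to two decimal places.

[H+] = 10^(-2.74) = 1.82 × 10^-3 M
At equilibrium [HA] = 0.018 − 1.82 × 10^-3 = 1.62 × 10^-2 M
Ka = [H+][A-]/[HA] = (1.82 × 10^-3)² / 1.62 × 10^-2 = 2.04 × 10^-4
pKa = -log(2.04 × 10^-4) = 3.69

pKa = 3.69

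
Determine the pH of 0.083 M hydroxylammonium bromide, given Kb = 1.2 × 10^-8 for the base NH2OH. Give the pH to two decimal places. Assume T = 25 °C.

NH3OH+ is the conjugate acid of the weak base NH2OH.
Ka = Kw/Kb = 1.0×10^-14 / 1.2 × 10^-8 = 8.33 × 10^-7
Ka = [H+]²/(0.083 − [H+]) = 8.33 × 10^-7
Since Ka ≪ C₀, [H+] ≈ √(Ka·C₀) = 2.63 × 10^-4 M.
Check: 0.32% ionized — well under 5%, approximation valid.
pH = −log(2.63 × 10^-4) = 3.58

pH = 3.58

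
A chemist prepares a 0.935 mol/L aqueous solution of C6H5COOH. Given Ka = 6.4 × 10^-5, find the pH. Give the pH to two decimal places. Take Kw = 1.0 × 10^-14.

C6H5COOH ⇌ C6H5COO- + H+
Ka = [H+]²/(0.935 − [H+]) = 6.4 × 10^-5
Neglecting [H+] in the denominator: [H+] = √(6.4 × 10^-5 × 0.935) = 7.74 × 10^-3 M
pH = −log(7.74 × 10^-3) = 2.11

pH = 2.11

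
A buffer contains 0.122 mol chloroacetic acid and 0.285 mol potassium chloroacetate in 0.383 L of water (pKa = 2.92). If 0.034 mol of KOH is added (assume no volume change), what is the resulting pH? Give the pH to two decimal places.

pH = 3.48

After neutralization: n(ClCH2COOH) = 0.088 mol, n(ClCH2COO-) = 0.319 mol.
pH = pKa + log(n_ClCH2COO-/n_ClCH2COOH) = 2.92 + log(0.319/0.088) = 2.92 + (+0.559)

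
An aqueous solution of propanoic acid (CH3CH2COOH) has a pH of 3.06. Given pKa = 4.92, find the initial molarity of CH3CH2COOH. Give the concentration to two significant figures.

C₀ = 6.4 × 10^-2 M

[H+] = 10^(-3.06) = 8.71 × 10^-4 M = x
Ka = 10^(−4.92) = 1.20 × 10^-5
Ka = x²/(C₀ − x) ⇒ C₀ = x + x²/Ka
C₀ = 8.71 × 10^-4 + (8.71 × 10^-4)²/(1.20 × 10^-5) = 6.41 × 10^-2 M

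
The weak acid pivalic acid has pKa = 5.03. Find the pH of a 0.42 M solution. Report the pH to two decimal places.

pH = 2.70

(CH3)3CCOOH ⇌ (CH3)3CCOO- + H+
Ka = 10^(−5.03) = 9.33 × 10^-6
Ka = [H+]²/(0.42 − [H+]) = 9.33 × 10^-6
Neglecting [H+] in the denominator: [H+] = √(9.33 × 10^-6 × 0.42) = 1.98 × 10^-3 M
([H+]/C₀ = 0.47% < 5%, so the approximation holds.)
pH = −log[H+] = −log(1.98 × 10^-3) = 2.70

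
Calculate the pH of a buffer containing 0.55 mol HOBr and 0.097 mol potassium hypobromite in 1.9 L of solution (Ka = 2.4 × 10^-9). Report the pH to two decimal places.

pKa = −log(2.4 × 10^-9) = 8.620
Using pH = pKa + log([base]/[acid]) with [base]/[acid] = 0.097/0.55:
pH = 8.620 + (-0.754) = 7.87

pH = 7.87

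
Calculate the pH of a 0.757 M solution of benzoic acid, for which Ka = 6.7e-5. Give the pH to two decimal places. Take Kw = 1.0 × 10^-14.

C6H5COOH ⇌ C6H5COO- + H+
Ka = [H+]²/(0.757 − [H+]) = 6.7 × 10^-5
Neglecting [H+] in the denominator: [H+] = √(6.7 × 10^-5 × 0.757) = 7.12 × 10^-3 M
Check: 0.94% ionized — well under 5%, approximation valid.
pH = −log(7.12 × 10^-3) = 2.15

pH = 2.15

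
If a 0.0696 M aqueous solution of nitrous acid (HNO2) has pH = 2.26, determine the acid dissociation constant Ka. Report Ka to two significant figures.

Ka = 4.7 × 10^-4

[H+] = 10^(-2.26) = 5.50 × 10^-3 M
At equilibrium [HA] = 0.0696 − 5.50 × 10^-3 = 6.41 × 10^-2 M
Ka = [H+][A-]/[HA] = (5.50 × 10^-3)² / 6.41 × 10^-2 = 4.7 × 10^-4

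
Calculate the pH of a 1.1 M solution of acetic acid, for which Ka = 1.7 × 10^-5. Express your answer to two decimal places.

CH3COOH ⇌ CH3COO- + H+
From the ICE table, Ka = [H+]²/(1.1 − [H+]) = 1.7 × 10^-5.
Neglecting [H+] in the denominator: [H+] = √(1.7 × 10^-5 × 1.1) = 4.32 × 10^-3 M
pH = −log(4.32 × 10^-3) = 2.36

pH = 2.36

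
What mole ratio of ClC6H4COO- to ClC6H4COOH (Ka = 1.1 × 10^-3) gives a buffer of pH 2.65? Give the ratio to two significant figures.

pKa = -log(1.1 × 10^-3) = 2.959
pH = pKa + log(r) ⇒ log(r) = 2.65 − 2.959 = -0.309
r = [ClC6H4COO-]/[ClC6H4COOH] = 10^(-0.309) = 0.491

ratio = 0.49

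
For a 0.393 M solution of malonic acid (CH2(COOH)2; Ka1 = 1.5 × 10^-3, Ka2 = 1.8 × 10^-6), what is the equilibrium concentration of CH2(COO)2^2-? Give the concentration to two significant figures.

1.8 × 10^-6 M

First ionization gives [H+] ≈ [CH2(COOH)COO-] = 2.35 × 10^-2 M.
Second step: Ka2 = [H+][CH2(COO)2^2-]/[CH2(COOH)COO-] ≈ [CH2(COO)2^2-] (since [H+] ≈ [CH2(COOH)COO-]).
So [CH2(COO)2^2-] ≈ Ka2.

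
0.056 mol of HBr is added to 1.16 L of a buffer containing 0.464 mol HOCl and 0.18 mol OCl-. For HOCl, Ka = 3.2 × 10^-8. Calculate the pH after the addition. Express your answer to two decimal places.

After neutralization: n(HOCl) = 0.52 mol, n(OCl-) = 0.124 mol.
pKa = −log(3.2 × 10^-8) = 7.495
pH = pKa + log([A⁻]/[HA]) = 7.495 + log(0.124/0.52) = 7.495 -0.623

pH = 6.87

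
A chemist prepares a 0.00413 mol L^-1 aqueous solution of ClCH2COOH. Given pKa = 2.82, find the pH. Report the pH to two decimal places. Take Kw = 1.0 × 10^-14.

ClCH2COOH ⇌ ClCH2COO- + H+
Ka = 10^(−2.82) = 1.51 × 10^-3
From the ICE table, Ka = [H+]²/(0.00413 − [H+]) = 1.51 × 10^-3.
The 5% rule fails; solving [H+]² + Ka·[H+] − Ka·C₀ = 0 exactly:
[H+] = [−0.00151 + √(0.00151² + 2.49e-05)]/2 = 1.85 × 10^-3 M
pH = −log(1.85 × 10^-3) = 2.73

pH = 2.73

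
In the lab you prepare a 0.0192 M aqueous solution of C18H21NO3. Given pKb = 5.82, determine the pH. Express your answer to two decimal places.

C18H21NO3 + H2O ⇌ C18H22NO3+ + OH-
Kb = 10^(−5.82) = 1.51 × 10^-6
From the ICE table, Kb = x²/(0.0192 − x) = 1.51 × 10^-6.
Neglecting x in the denominator: x = √(1.51 × 10^-6 × 0.0192) = 1.70 × 10^-4 M
Check: 0.89% ionized — well under 5%, approximation valid.
pOH = 3.77, so pH = 14.00 − pOH = 10.23

pH = 10.23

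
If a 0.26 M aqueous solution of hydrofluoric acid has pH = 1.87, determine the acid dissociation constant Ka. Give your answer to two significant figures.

Ka = 7.4 × 10^-4

[H+] = 10^(-1.87) = 1.35 × 10^-2 M
At equilibrium [HA] = 0.26 − 1.35 × 10^-2 = 2.46 × 10^-1 M
Ka = [H+][A-]/[HA] = (1.35 × 10^-2)² / 2.46 × 10^-1 = 7.4 × 10^-4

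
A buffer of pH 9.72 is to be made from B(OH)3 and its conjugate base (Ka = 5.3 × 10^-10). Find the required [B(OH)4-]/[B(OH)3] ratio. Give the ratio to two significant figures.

pKa = -log(5.3 × 10^-10) = 9.276
pH = pKa + log(r) ⇒ log(r) = 9.72 − 9.276 = +0.444
r = [B(OH)4-]/[B(OH)3] = 10^(+0.444) = 2.78

ratio = 2.8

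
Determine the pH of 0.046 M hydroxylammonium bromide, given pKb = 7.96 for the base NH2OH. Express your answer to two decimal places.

pH = 3.69

NH3OH+ is the conjugate acid of the weak base NH2OH.
Kb = 10^(−7.96) = 1.10 × 10^-8
Ka = Kw/Kb = 1.0×10^-14 / 1.10 × 10^-8 = 9.09 × 10^-7
Ka = x²/(0.046 − x) = 9.09 × 10^-7
Assume x ≪ 0.046: x ≈ √(9.09 × 10^-7 × 0.046) = 2.04 × 10^-4 M
Check: 0.44% ionized — well under 5%, approximation valid.
pH = −log[H+] = −log(2.04 × 10^-4) = 3.69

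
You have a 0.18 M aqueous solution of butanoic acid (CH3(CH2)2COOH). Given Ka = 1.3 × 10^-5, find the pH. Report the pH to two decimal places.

CH3(CH2)2COOH ⇌ CH3(CH2)2COO- + H+
From the ICE table, Ka = [H+]²/(0.18 − [H+]) = 1.3 × 10^-5.
Neglecting [H+] in the denominator: [H+] = √(1.3 × 10^-5 × 0.18) = 1.53 × 10^-3 M
([H+]/C₀ = 0.85% < 5%, so the approximation holds.)
pH = −log[H+] = −log(1.53 × 10^-3) = 2.82

pH = 2.82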